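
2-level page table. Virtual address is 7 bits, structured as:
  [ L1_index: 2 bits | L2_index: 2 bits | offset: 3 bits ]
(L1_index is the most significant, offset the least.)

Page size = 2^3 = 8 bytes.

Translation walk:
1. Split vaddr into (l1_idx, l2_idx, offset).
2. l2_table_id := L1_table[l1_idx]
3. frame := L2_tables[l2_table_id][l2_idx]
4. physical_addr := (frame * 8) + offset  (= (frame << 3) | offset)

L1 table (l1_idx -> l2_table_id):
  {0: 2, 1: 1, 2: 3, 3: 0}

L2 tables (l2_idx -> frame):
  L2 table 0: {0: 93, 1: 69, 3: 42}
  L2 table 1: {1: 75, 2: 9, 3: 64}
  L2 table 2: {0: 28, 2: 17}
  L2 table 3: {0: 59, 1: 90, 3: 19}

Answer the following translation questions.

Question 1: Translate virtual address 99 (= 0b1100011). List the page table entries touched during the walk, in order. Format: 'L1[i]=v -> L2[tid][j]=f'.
vaddr = 99 = 0b1100011
Split: l1_idx=3, l2_idx=0, offset=3

Answer: L1[3]=0 -> L2[0][0]=93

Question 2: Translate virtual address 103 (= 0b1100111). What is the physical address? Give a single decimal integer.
vaddr = 103 = 0b1100111
Split: l1_idx=3, l2_idx=0, offset=7
L1[3] = 0
L2[0][0] = 93
paddr = 93 * 8 + 7 = 751

Answer: 751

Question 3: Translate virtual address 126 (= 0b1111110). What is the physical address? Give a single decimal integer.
Answer: 342

Derivation:
vaddr = 126 = 0b1111110
Split: l1_idx=3, l2_idx=3, offset=6
L1[3] = 0
L2[0][3] = 42
paddr = 42 * 8 + 6 = 342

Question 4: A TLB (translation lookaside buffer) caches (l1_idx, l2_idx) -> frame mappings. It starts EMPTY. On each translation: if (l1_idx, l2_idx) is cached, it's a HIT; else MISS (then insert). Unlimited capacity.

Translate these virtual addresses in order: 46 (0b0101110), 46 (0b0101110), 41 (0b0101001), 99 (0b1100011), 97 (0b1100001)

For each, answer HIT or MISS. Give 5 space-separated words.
vaddr=46: (1,1) not in TLB -> MISS, insert
vaddr=46: (1,1) in TLB -> HIT
vaddr=41: (1,1) in TLB -> HIT
vaddr=99: (3,0) not in TLB -> MISS, insert
vaddr=97: (3,0) in TLB -> HIT

Answer: MISS HIT HIT MISS HIT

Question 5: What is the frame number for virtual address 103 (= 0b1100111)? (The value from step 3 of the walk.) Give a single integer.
Answer: 93

Derivation:
vaddr = 103: l1_idx=3, l2_idx=0
L1[3] = 0; L2[0][0] = 93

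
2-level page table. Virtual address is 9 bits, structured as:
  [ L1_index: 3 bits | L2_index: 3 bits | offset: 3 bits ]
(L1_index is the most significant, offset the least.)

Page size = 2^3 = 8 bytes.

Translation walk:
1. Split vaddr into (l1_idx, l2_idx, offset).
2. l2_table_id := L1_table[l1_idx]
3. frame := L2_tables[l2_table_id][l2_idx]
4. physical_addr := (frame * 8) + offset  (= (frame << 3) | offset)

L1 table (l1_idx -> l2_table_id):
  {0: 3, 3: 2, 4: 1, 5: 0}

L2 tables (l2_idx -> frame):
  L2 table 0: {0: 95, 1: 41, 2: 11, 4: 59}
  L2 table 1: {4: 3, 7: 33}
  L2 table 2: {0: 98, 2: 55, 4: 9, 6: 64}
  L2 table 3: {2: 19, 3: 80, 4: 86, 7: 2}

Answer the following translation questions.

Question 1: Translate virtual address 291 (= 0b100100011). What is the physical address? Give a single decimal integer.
Answer: 27

Derivation:
vaddr = 291 = 0b100100011
Split: l1_idx=4, l2_idx=4, offset=3
L1[4] = 1
L2[1][4] = 3
paddr = 3 * 8 + 3 = 27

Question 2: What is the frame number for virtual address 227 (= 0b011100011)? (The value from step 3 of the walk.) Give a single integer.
vaddr = 227: l1_idx=3, l2_idx=4
L1[3] = 2; L2[2][4] = 9

Answer: 9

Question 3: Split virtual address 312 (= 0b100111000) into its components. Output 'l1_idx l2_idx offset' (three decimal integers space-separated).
vaddr = 312 = 0b100111000
  top 3 bits -> l1_idx = 4
  next 3 bits -> l2_idx = 7
  bottom 3 bits -> offset = 0

Answer: 4 7 0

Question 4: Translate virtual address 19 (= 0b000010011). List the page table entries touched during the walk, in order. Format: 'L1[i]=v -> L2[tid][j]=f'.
vaddr = 19 = 0b000010011
Split: l1_idx=0, l2_idx=2, offset=3

Answer: L1[0]=3 -> L2[3][2]=19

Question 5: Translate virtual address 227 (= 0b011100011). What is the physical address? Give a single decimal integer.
Answer: 75

Derivation:
vaddr = 227 = 0b011100011
Split: l1_idx=3, l2_idx=4, offset=3
L1[3] = 2
L2[2][4] = 9
paddr = 9 * 8 + 3 = 75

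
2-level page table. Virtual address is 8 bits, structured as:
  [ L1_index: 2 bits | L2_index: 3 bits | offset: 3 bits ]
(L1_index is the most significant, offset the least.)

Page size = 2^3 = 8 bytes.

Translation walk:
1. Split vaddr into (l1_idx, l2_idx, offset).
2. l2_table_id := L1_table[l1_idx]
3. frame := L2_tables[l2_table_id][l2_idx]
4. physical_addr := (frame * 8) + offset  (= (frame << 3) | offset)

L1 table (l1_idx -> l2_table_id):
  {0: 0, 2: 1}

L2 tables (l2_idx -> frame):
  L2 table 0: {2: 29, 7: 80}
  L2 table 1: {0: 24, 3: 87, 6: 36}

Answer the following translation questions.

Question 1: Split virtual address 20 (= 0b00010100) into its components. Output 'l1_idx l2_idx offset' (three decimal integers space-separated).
vaddr = 20 = 0b00010100
  top 2 bits -> l1_idx = 0
  next 3 bits -> l2_idx = 2
  bottom 3 bits -> offset = 4

Answer: 0 2 4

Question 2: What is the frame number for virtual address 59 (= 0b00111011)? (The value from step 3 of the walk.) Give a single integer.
vaddr = 59: l1_idx=0, l2_idx=7
L1[0] = 0; L2[0][7] = 80

Answer: 80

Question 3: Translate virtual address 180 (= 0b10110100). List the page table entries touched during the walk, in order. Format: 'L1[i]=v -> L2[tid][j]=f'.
vaddr = 180 = 0b10110100
Split: l1_idx=2, l2_idx=6, offset=4

Answer: L1[2]=1 -> L2[1][6]=36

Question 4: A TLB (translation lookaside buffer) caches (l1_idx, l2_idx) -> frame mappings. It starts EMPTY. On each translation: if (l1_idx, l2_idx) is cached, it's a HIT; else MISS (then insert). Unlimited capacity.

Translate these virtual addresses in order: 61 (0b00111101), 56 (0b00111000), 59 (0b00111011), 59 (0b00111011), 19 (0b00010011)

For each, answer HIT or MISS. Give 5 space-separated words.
vaddr=61: (0,7) not in TLB -> MISS, insert
vaddr=56: (0,7) in TLB -> HIT
vaddr=59: (0,7) in TLB -> HIT
vaddr=59: (0,7) in TLB -> HIT
vaddr=19: (0,2) not in TLB -> MISS, insert

Answer: MISS HIT HIT HIT MISS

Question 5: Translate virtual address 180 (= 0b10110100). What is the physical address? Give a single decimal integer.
Answer: 292

Derivation:
vaddr = 180 = 0b10110100
Split: l1_idx=2, l2_idx=6, offset=4
L1[2] = 1
L2[1][6] = 36
paddr = 36 * 8 + 4 = 292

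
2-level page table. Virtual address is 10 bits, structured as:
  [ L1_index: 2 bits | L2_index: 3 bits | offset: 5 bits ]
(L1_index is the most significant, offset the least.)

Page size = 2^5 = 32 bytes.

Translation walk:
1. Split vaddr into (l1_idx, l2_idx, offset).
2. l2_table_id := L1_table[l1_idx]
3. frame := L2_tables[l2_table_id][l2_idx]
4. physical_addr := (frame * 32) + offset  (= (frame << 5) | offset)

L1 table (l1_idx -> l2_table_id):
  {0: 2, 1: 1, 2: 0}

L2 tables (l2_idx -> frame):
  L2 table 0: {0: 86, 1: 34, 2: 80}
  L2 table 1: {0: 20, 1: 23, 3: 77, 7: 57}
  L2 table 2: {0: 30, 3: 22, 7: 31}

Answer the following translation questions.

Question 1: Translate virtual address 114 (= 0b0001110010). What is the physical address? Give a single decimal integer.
vaddr = 114 = 0b0001110010
Split: l1_idx=0, l2_idx=3, offset=18
L1[0] = 2
L2[2][3] = 22
paddr = 22 * 32 + 18 = 722

Answer: 722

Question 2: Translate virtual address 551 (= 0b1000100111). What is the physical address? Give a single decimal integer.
vaddr = 551 = 0b1000100111
Split: l1_idx=2, l2_idx=1, offset=7
L1[2] = 0
L2[0][1] = 34
paddr = 34 * 32 + 7 = 1095

Answer: 1095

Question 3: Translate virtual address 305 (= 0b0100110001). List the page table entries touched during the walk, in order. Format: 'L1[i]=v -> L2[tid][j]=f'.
vaddr = 305 = 0b0100110001
Split: l1_idx=1, l2_idx=1, offset=17

Answer: L1[1]=1 -> L2[1][1]=23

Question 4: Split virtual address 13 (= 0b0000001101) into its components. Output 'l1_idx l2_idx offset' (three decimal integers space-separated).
vaddr = 13 = 0b0000001101
  top 2 bits -> l1_idx = 0
  next 3 bits -> l2_idx = 0
  bottom 5 bits -> offset = 13

Answer: 0 0 13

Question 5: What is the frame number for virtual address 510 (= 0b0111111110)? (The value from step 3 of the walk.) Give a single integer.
Answer: 57

Derivation:
vaddr = 510: l1_idx=1, l2_idx=7
L1[1] = 1; L2[1][7] = 57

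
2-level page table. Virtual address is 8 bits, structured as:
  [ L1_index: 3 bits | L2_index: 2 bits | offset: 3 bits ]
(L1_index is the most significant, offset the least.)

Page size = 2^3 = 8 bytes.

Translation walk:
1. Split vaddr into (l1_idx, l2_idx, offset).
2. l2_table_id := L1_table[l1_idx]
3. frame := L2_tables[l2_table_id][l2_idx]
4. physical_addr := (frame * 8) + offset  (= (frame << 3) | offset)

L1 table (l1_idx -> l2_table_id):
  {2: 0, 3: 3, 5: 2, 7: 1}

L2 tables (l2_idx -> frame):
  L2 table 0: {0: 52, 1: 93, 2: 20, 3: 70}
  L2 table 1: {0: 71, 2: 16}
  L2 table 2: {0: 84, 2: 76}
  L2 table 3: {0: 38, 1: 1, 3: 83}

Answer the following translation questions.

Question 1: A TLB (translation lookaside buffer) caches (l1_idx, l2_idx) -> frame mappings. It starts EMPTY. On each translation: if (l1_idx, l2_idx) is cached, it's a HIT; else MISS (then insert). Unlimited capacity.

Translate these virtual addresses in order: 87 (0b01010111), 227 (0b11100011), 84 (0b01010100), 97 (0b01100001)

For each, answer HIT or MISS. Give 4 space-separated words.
Answer: MISS MISS HIT MISS

Derivation:
vaddr=87: (2,2) not in TLB -> MISS, insert
vaddr=227: (7,0) not in TLB -> MISS, insert
vaddr=84: (2,2) in TLB -> HIT
vaddr=97: (3,0) not in TLB -> MISS, insert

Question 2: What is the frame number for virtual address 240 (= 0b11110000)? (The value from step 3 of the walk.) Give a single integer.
vaddr = 240: l1_idx=7, l2_idx=2
L1[7] = 1; L2[1][2] = 16

Answer: 16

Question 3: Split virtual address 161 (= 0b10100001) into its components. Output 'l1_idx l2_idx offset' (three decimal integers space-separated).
vaddr = 161 = 0b10100001
  top 3 bits -> l1_idx = 5
  next 2 bits -> l2_idx = 0
  bottom 3 bits -> offset = 1

Answer: 5 0 1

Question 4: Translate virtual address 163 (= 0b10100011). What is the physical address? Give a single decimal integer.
vaddr = 163 = 0b10100011
Split: l1_idx=5, l2_idx=0, offset=3
L1[5] = 2
L2[2][0] = 84
paddr = 84 * 8 + 3 = 675

Answer: 675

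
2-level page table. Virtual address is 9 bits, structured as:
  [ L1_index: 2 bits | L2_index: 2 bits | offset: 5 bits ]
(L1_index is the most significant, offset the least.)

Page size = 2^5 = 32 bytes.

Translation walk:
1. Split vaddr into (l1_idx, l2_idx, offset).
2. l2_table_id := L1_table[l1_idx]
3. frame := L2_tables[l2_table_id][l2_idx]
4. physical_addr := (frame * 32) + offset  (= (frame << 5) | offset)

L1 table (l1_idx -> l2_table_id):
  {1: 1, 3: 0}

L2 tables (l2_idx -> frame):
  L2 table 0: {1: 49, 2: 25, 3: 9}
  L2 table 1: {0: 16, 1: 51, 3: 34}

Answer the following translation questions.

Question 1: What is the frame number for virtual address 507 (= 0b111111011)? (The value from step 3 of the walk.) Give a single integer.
vaddr = 507: l1_idx=3, l2_idx=3
L1[3] = 0; L2[0][3] = 9

Answer: 9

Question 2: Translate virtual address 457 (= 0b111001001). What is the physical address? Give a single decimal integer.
vaddr = 457 = 0b111001001
Split: l1_idx=3, l2_idx=2, offset=9
L1[3] = 0
L2[0][2] = 25
paddr = 25 * 32 + 9 = 809

Answer: 809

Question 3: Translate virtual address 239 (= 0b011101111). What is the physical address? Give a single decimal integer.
Answer: 1103

Derivation:
vaddr = 239 = 0b011101111
Split: l1_idx=1, l2_idx=3, offset=15
L1[1] = 1
L2[1][3] = 34
paddr = 34 * 32 + 15 = 1103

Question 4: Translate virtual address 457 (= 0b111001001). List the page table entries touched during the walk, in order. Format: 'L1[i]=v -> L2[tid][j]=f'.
vaddr = 457 = 0b111001001
Split: l1_idx=3, l2_idx=2, offset=9

Answer: L1[3]=0 -> L2[0][2]=25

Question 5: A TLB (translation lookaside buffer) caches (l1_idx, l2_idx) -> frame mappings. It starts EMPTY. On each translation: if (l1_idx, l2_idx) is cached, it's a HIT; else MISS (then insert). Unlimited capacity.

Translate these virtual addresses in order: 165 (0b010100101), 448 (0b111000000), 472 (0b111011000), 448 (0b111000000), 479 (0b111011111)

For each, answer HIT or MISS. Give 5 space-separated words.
Answer: MISS MISS HIT HIT HIT

Derivation:
vaddr=165: (1,1) not in TLB -> MISS, insert
vaddr=448: (3,2) not in TLB -> MISS, insert
vaddr=472: (3,2) in TLB -> HIT
vaddr=448: (3,2) in TLB -> HIT
vaddr=479: (3,2) in TLB -> HIT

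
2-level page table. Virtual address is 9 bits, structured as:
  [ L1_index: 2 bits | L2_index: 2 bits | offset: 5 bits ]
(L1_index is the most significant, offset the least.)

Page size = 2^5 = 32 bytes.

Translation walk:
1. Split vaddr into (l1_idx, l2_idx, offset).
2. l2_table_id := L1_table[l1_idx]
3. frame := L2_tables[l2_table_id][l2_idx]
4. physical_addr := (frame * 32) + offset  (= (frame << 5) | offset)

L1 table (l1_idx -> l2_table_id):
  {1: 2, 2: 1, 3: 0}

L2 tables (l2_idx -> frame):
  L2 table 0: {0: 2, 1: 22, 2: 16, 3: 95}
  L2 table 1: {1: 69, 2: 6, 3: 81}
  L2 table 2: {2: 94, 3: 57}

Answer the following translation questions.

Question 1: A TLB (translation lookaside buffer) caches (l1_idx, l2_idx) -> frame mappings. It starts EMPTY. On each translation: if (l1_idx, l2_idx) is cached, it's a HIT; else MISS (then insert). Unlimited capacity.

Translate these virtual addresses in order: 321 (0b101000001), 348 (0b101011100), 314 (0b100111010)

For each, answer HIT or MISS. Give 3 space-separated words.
Answer: MISS HIT MISS

Derivation:
vaddr=321: (2,2) not in TLB -> MISS, insert
vaddr=348: (2,2) in TLB -> HIT
vaddr=314: (2,1) not in TLB -> MISS, insert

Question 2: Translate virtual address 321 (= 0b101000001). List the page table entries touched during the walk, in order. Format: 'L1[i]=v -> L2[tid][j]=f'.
vaddr = 321 = 0b101000001
Split: l1_idx=2, l2_idx=2, offset=1

Answer: L1[2]=1 -> L2[1][2]=6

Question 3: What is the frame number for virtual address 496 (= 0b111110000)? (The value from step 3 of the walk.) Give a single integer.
Answer: 95

Derivation:
vaddr = 496: l1_idx=3, l2_idx=3
L1[3] = 0; L2[0][3] = 95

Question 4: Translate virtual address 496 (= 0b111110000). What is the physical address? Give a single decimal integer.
vaddr = 496 = 0b111110000
Split: l1_idx=3, l2_idx=3, offset=16
L1[3] = 0
L2[0][3] = 95
paddr = 95 * 32 + 16 = 3056

Answer: 3056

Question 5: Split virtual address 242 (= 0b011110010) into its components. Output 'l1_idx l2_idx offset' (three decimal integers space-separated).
Answer: 1 3 18

Derivation:
vaddr = 242 = 0b011110010
  top 2 bits -> l1_idx = 1
  next 2 bits -> l2_idx = 3
  bottom 5 bits -> offset = 18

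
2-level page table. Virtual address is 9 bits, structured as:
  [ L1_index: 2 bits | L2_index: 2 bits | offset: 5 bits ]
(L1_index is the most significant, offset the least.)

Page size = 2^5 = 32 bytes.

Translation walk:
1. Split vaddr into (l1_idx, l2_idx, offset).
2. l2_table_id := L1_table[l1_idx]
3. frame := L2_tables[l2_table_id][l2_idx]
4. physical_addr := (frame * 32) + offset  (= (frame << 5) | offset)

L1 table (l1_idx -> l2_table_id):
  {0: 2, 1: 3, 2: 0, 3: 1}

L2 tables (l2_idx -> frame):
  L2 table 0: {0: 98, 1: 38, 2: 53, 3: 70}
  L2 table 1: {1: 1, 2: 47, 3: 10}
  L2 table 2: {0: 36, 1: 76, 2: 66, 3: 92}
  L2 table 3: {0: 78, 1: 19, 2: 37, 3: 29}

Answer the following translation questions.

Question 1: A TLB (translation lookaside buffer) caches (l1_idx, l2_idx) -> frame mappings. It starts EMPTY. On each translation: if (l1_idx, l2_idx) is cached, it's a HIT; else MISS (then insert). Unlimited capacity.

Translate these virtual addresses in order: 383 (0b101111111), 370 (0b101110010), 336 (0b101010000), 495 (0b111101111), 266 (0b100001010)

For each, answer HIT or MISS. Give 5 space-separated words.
vaddr=383: (2,3) not in TLB -> MISS, insert
vaddr=370: (2,3) in TLB -> HIT
vaddr=336: (2,2) not in TLB -> MISS, insert
vaddr=495: (3,3) not in TLB -> MISS, insert
vaddr=266: (2,0) not in TLB -> MISS, insert

Answer: MISS HIT MISS MISS MISS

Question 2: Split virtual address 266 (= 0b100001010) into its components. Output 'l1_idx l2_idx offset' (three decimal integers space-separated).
Answer: 2 0 10

Derivation:
vaddr = 266 = 0b100001010
  top 2 bits -> l1_idx = 2
  next 2 bits -> l2_idx = 0
  bottom 5 bits -> offset = 10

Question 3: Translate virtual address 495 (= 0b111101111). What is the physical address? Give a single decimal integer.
vaddr = 495 = 0b111101111
Split: l1_idx=3, l2_idx=3, offset=15
L1[3] = 1
L2[1][3] = 10
paddr = 10 * 32 + 15 = 335

Answer: 335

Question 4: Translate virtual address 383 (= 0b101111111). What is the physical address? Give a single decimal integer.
Answer: 2271

Derivation:
vaddr = 383 = 0b101111111
Split: l1_idx=2, l2_idx=3, offset=31
L1[2] = 0
L2[0][3] = 70
paddr = 70 * 32 + 31 = 2271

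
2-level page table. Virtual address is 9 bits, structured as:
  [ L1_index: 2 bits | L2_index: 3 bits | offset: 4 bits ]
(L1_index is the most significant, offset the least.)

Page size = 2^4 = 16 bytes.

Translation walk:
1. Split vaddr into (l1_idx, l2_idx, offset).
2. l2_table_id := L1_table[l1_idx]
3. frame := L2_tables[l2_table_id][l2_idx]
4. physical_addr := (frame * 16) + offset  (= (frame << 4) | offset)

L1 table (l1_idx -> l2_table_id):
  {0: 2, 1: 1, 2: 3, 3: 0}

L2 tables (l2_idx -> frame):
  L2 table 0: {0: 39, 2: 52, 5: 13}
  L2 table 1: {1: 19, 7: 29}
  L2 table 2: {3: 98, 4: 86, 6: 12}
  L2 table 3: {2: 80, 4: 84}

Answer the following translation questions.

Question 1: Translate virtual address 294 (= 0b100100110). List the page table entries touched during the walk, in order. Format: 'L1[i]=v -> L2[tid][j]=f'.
Answer: L1[2]=3 -> L2[3][2]=80

Derivation:
vaddr = 294 = 0b100100110
Split: l1_idx=2, l2_idx=2, offset=6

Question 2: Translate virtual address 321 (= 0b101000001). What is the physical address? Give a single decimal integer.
vaddr = 321 = 0b101000001
Split: l1_idx=2, l2_idx=4, offset=1
L1[2] = 3
L2[3][4] = 84
paddr = 84 * 16 + 1 = 1345

Answer: 1345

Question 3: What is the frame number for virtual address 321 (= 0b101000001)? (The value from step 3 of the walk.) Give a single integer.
Answer: 84

Derivation:
vaddr = 321: l1_idx=2, l2_idx=4
L1[2] = 3; L2[3][4] = 84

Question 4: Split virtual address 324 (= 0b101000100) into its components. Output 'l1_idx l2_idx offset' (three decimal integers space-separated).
Answer: 2 4 4

Derivation:
vaddr = 324 = 0b101000100
  top 2 bits -> l1_idx = 2
  next 3 bits -> l2_idx = 4
  bottom 4 bits -> offset = 4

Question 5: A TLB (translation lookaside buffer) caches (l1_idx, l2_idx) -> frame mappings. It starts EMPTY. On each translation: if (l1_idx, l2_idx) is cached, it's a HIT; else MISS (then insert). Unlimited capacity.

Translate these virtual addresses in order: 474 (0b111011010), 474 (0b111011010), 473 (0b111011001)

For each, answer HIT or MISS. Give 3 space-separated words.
vaddr=474: (3,5) not in TLB -> MISS, insert
vaddr=474: (3,5) in TLB -> HIT
vaddr=473: (3,5) in TLB -> HIT

Answer: MISS HIT HIT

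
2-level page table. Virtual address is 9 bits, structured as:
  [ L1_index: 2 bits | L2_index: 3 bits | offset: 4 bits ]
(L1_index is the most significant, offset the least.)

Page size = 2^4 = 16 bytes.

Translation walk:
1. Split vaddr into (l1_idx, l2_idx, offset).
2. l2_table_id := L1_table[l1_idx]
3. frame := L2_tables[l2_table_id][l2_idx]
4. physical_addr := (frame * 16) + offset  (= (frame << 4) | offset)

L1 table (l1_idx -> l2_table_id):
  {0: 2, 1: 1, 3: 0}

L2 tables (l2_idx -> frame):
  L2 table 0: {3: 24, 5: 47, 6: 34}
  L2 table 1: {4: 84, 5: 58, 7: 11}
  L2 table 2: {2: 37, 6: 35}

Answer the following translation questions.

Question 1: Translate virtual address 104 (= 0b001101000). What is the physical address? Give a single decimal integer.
vaddr = 104 = 0b001101000
Split: l1_idx=0, l2_idx=6, offset=8
L1[0] = 2
L2[2][6] = 35
paddr = 35 * 16 + 8 = 568

Answer: 568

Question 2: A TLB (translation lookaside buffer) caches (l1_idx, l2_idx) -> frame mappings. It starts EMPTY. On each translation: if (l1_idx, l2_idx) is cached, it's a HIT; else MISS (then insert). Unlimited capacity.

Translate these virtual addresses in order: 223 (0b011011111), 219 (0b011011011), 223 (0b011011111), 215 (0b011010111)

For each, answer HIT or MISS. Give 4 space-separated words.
vaddr=223: (1,5) not in TLB -> MISS, insert
vaddr=219: (1,5) in TLB -> HIT
vaddr=223: (1,5) in TLB -> HIT
vaddr=215: (1,5) in TLB -> HIT

Answer: MISS HIT HIT HIT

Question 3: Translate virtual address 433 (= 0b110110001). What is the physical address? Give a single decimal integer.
vaddr = 433 = 0b110110001
Split: l1_idx=3, l2_idx=3, offset=1
L1[3] = 0
L2[0][3] = 24
paddr = 24 * 16 + 1 = 385

Answer: 385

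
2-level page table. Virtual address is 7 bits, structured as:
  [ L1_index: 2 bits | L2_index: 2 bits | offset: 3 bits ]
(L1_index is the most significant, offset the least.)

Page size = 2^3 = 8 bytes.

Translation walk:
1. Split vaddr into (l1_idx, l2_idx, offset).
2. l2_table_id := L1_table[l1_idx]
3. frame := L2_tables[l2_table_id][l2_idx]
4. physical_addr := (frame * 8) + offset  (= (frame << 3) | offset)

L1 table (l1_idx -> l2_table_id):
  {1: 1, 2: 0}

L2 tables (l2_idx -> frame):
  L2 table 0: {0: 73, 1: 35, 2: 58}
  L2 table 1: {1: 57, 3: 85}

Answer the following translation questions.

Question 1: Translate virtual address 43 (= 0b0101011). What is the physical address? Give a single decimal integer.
Answer: 459

Derivation:
vaddr = 43 = 0b0101011
Split: l1_idx=1, l2_idx=1, offset=3
L1[1] = 1
L2[1][1] = 57
paddr = 57 * 8 + 3 = 459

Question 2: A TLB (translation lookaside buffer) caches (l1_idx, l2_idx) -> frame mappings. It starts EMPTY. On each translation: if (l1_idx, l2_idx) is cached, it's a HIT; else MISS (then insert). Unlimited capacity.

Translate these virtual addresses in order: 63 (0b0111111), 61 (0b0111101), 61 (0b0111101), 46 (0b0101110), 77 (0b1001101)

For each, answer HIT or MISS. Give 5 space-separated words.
vaddr=63: (1,3) not in TLB -> MISS, insert
vaddr=61: (1,3) in TLB -> HIT
vaddr=61: (1,3) in TLB -> HIT
vaddr=46: (1,1) not in TLB -> MISS, insert
vaddr=77: (2,1) not in TLB -> MISS, insert

Answer: MISS HIT HIT MISS MISS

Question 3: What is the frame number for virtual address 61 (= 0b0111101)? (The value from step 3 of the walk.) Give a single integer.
Answer: 85

Derivation:
vaddr = 61: l1_idx=1, l2_idx=3
L1[1] = 1; L2[1][3] = 85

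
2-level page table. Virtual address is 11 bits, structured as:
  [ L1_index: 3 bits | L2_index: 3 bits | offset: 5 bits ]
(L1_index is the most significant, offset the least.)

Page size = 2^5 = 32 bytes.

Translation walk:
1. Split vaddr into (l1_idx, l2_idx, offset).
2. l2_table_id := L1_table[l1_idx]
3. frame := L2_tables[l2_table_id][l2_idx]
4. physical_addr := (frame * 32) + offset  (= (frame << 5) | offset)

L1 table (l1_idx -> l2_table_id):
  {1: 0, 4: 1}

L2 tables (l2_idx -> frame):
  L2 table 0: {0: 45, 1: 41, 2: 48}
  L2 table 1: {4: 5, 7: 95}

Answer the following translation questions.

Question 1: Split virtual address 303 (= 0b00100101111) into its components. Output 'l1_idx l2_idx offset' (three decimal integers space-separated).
Answer: 1 1 15

Derivation:
vaddr = 303 = 0b00100101111
  top 3 bits -> l1_idx = 1
  next 3 bits -> l2_idx = 1
  bottom 5 bits -> offset = 15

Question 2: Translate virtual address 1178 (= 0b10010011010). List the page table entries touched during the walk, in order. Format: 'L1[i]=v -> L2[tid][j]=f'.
vaddr = 1178 = 0b10010011010
Split: l1_idx=4, l2_idx=4, offset=26

Answer: L1[4]=1 -> L2[1][4]=5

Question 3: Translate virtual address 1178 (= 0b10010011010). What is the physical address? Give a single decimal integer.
Answer: 186

Derivation:
vaddr = 1178 = 0b10010011010
Split: l1_idx=4, l2_idx=4, offset=26
L1[4] = 1
L2[1][4] = 5
paddr = 5 * 32 + 26 = 186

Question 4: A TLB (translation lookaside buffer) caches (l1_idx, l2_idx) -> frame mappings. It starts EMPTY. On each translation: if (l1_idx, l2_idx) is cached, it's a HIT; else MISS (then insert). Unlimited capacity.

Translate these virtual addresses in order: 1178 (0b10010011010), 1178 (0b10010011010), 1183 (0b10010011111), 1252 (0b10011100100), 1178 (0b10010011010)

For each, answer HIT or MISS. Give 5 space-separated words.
Answer: MISS HIT HIT MISS HIT

Derivation:
vaddr=1178: (4,4) not in TLB -> MISS, insert
vaddr=1178: (4,4) in TLB -> HIT
vaddr=1183: (4,4) in TLB -> HIT
vaddr=1252: (4,7) not in TLB -> MISS, insert
vaddr=1178: (4,4) in TLB -> HIT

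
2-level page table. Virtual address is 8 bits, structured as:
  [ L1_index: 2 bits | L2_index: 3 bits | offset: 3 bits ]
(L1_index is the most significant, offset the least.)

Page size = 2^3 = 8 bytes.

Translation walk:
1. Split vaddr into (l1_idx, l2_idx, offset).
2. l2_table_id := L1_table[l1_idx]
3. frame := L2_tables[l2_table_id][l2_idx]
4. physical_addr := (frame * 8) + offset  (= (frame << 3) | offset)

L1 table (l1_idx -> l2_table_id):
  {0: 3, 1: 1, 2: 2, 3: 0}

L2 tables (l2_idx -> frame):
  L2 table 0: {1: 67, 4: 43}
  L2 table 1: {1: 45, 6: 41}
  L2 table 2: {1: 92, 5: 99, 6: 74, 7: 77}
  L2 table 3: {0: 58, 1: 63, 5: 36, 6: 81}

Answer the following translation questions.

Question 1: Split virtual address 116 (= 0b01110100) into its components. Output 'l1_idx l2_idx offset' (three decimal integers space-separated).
vaddr = 116 = 0b01110100
  top 2 bits -> l1_idx = 1
  next 3 bits -> l2_idx = 6
  bottom 3 bits -> offset = 4

Answer: 1 6 4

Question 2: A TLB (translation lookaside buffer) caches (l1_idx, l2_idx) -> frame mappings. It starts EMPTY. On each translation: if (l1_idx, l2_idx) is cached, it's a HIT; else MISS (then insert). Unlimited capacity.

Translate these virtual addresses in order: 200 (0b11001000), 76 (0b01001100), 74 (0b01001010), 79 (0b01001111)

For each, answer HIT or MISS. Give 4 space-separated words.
vaddr=200: (3,1) not in TLB -> MISS, insert
vaddr=76: (1,1) not in TLB -> MISS, insert
vaddr=74: (1,1) in TLB -> HIT
vaddr=79: (1,1) in TLB -> HIT

Answer: MISS MISS HIT HIT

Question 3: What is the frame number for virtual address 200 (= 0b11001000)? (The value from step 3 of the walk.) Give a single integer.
vaddr = 200: l1_idx=3, l2_idx=1
L1[3] = 0; L2[0][1] = 67

Answer: 67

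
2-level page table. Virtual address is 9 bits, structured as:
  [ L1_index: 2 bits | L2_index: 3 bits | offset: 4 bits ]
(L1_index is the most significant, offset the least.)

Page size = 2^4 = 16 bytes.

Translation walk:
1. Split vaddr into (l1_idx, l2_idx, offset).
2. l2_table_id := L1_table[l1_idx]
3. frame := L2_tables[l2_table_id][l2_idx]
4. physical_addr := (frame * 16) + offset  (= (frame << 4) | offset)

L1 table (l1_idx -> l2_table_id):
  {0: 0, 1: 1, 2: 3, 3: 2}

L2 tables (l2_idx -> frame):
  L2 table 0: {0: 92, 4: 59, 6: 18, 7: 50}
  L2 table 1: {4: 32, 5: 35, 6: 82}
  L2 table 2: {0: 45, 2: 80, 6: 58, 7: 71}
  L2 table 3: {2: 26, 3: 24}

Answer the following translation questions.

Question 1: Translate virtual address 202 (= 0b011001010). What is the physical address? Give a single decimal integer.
Answer: 522

Derivation:
vaddr = 202 = 0b011001010
Split: l1_idx=1, l2_idx=4, offset=10
L1[1] = 1
L2[1][4] = 32
paddr = 32 * 16 + 10 = 522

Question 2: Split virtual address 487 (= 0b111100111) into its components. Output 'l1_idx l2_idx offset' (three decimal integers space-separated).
Answer: 3 6 7

Derivation:
vaddr = 487 = 0b111100111
  top 2 bits -> l1_idx = 3
  next 3 bits -> l2_idx = 6
  bottom 4 bits -> offset = 7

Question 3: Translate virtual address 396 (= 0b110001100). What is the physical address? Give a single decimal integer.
Answer: 732

Derivation:
vaddr = 396 = 0b110001100
Split: l1_idx=3, l2_idx=0, offset=12
L1[3] = 2
L2[2][0] = 45
paddr = 45 * 16 + 12 = 732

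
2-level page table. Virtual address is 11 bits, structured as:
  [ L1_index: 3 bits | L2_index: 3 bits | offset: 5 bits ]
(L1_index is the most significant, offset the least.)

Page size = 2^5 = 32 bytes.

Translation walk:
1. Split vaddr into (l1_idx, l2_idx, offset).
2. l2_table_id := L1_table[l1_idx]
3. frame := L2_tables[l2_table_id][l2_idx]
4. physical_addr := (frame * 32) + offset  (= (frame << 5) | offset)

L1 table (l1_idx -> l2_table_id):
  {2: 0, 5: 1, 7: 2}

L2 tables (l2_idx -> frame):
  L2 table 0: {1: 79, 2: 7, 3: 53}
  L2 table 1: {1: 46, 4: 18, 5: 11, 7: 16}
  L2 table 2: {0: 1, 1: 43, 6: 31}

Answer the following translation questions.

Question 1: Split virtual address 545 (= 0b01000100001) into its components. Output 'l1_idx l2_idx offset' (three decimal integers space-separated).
Answer: 2 1 1

Derivation:
vaddr = 545 = 0b01000100001
  top 3 bits -> l1_idx = 2
  next 3 bits -> l2_idx = 1
  bottom 5 bits -> offset = 1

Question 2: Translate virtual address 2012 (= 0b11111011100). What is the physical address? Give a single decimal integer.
vaddr = 2012 = 0b11111011100
Split: l1_idx=7, l2_idx=6, offset=28
L1[7] = 2
L2[2][6] = 31
paddr = 31 * 32 + 28 = 1020

Answer: 1020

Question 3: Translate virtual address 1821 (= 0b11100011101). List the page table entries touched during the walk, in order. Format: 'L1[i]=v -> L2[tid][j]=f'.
Answer: L1[7]=2 -> L2[2][0]=1

Derivation:
vaddr = 1821 = 0b11100011101
Split: l1_idx=7, l2_idx=0, offset=29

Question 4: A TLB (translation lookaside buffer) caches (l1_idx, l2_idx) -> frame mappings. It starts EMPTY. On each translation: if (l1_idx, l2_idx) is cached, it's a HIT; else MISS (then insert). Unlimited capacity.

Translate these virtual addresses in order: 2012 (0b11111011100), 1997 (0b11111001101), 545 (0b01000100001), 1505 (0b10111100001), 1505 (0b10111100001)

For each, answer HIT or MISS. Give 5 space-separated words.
Answer: MISS HIT MISS MISS HIT

Derivation:
vaddr=2012: (7,6) not in TLB -> MISS, insert
vaddr=1997: (7,6) in TLB -> HIT
vaddr=545: (2,1) not in TLB -> MISS, insert
vaddr=1505: (5,7) not in TLB -> MISS, insert
vaddr=1505: (5,7) in TLB -> HIT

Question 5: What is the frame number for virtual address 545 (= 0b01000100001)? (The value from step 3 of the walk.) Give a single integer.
Answer: 79

Derivation:
vaddr = 545: l1_idx=2, l2_idx=1
L1[2] = 0; L2[0][1] = 79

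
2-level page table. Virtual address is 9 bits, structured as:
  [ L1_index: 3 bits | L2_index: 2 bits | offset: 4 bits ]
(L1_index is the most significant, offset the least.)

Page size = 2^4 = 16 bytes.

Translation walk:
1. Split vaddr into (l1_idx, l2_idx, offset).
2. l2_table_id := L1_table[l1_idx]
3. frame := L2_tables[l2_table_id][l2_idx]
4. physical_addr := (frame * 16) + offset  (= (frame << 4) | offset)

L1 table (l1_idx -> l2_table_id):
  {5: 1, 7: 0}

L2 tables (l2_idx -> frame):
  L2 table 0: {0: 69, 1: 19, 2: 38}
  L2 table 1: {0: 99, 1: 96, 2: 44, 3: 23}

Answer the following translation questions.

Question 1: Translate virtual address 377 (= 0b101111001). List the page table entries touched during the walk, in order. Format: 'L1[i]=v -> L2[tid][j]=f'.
Answer: L1[5]=1 -> L2[1][3]=23

Derivation:
vaddr = 377 = 0b101111001
Split: l1_idx=5, l2_idx=3, offset=9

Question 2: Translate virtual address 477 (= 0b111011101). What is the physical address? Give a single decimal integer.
Answer: 317

Derivation:
vaddr = 477 = 0b111011101
Split: l1_idx=7, l2_idx=1, offset=13
L1[7] = 0
L2[0][1] = 19
paddr = 19 * 16 + 13 = 317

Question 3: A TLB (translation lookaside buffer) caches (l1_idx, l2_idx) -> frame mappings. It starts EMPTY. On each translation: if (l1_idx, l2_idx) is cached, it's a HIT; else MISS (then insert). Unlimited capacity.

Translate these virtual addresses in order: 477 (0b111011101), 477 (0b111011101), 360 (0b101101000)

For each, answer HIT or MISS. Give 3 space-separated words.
Answer: MISS HIT MISS

Derivation:
vaddr=477: (7,1) not in TLB -> MISS, insert
vaddr=477: (7,1) in TLB -> HIT
vaddr=360: (5,2) not in TLB -> MISS, insert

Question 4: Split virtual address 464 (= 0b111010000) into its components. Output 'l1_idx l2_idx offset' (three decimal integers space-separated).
Answer: 7 1 0

Derivation:
vaddr = 464 = 0b111010000
  top 3 bits -> l1_idx = 7
  next 2 bits -> l2_idx = 1
  bottom 4 bits -> offset = 0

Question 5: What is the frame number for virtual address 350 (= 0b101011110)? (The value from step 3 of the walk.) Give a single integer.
vaddr = 350: l1_idx=5, l2_idx=1
L1[5] = 1; L2[1][1] = 96

Answer: 96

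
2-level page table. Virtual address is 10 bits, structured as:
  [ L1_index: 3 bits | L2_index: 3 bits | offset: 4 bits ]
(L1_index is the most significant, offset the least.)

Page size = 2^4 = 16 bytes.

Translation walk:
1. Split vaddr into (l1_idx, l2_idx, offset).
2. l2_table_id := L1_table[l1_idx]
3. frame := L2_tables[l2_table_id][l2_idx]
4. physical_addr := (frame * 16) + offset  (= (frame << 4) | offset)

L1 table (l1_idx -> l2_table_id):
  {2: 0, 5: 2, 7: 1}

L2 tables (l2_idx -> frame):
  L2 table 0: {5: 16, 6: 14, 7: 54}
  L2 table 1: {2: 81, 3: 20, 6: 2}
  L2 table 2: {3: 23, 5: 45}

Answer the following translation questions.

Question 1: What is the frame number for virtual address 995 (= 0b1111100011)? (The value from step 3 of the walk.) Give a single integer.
Answer: 2

Derivation:
vaddr = 995: l1_idx=7, l2_idx=6
L1[7] = 1; L2[1][6] = 2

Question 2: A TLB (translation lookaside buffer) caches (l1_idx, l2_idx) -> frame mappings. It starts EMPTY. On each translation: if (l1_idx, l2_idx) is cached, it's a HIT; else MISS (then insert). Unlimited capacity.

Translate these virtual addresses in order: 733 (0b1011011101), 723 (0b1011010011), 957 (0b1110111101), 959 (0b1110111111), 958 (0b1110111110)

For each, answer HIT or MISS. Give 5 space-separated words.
vaddr=733: (5,5) not in TLB -> MISS, insert
vaddr=723: (5,5) in TLB -> HIT
vaddr=957: (7,3) not in TLB -> MISS, insert
vaddr=959: (7,3) in TLB -> HIT
vaddr=958: (7,3) in TLB -> HIT

Answer: MISS HIT MISS HIT HIT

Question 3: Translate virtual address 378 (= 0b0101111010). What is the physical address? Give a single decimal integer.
Answer: 874

Derivation:
vaddr = 378 = 0b0101111010
Split: l1_idx=2, l2_idx=7, offset=10
L1[2] = 0
L2[0][7] = 54
paddr = 54 * 16 + 10 = 874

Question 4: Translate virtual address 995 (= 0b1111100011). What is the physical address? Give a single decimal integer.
Answer: 35

Derivation:
vaddr = 995 = 0b1111100011
Split: l1_idx=7, l2_idx=6, offset=3
L1[7] = 1
L2[1][6] = 2
paddr = 2 * 16 + 3 = 35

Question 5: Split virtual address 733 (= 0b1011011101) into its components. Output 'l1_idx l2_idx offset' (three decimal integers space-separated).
Answer: 5 5 13

Derivation:
vaddr = 733 = 0b1011011101
  top 3 bits -> l1_idx = 5
  next 3 bits -> l2_idx = 5
  bottom 4 bits -> offset = 13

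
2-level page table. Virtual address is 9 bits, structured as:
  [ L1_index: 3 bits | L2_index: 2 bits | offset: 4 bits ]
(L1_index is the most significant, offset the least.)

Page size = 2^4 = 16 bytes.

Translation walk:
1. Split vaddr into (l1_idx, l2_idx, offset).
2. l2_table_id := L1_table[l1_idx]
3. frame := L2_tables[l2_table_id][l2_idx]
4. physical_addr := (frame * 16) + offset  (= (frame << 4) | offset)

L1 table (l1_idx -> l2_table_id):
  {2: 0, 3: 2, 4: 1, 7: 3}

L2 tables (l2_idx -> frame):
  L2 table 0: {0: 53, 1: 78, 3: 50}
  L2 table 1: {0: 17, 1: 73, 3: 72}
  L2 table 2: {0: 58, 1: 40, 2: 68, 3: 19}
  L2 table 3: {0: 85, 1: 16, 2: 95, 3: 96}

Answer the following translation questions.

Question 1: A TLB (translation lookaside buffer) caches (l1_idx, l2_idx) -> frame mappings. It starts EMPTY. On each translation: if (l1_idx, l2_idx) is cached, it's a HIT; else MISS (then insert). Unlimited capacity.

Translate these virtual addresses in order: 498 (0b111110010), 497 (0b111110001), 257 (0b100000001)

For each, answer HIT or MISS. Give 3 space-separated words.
vaddr=498: (7,3) not in TLB -> MISS, insert
vaddr=497: (7,3) in TLB -> HIT
vaddr=257: (4,0) not in TLB -> MISS, insert

Answer: MISS HIT MISS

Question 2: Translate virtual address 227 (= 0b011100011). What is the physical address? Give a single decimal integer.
vaddr = 227 = 0b011100011
Split: l1_idx=3, l2_idx=2, offset=3
L1[3] = 2
L2[2][2] = 68
paddr = 68 * 16 + 3 = 1091

Answer: 1091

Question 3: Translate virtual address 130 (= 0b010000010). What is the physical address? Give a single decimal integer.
vaddr = 130 = 0b010000010
Split: l1_idx=2, l2_idx=0, offset=2
L1[2] = 0
L2[0][0] = 53
paddr = 53 * 16 + 2 = 850

Answer: 850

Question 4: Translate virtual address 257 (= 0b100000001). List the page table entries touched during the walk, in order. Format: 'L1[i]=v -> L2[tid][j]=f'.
Answer: L1[4]=1 -> L2[1][0]=17

Derivation:
vaddr = 257 = 0b100000001
Split: l1_idx=4, l2_idx=0, offset=1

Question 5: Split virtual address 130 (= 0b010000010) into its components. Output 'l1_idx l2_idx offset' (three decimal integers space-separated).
vaddr = 130 = 0b010000010
  top 3 bits -> l1_idx = 2
  next 2 bits -> l2_idx = 0
  bottom 4 bits -> offset = 2

Answer: 2 0 2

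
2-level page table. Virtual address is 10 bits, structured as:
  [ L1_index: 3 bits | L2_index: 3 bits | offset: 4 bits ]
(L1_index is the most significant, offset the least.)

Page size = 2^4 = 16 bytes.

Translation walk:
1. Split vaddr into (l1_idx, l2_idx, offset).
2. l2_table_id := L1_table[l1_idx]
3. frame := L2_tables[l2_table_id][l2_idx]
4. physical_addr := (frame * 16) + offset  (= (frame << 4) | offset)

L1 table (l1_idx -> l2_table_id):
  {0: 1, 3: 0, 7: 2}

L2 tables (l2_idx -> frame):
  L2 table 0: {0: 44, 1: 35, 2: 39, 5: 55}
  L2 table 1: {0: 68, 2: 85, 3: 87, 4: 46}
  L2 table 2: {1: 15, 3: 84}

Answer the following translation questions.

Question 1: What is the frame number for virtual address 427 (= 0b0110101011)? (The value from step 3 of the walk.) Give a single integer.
Answer: 39

Derivation:
vaddr = 427: l1_idx=3, l2_idx=2
L1[3] = 0; L2[0][2] = 39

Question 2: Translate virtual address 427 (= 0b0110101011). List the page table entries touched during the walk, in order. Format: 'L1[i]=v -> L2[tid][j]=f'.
Answer: L1[3]=0 -> L2[0][2]=39

Derivation:
vaddr = 427 = 0b0110101011
Split: l1_idx=3, l2_idx=2, offset=11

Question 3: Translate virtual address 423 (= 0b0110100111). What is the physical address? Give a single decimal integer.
Answer: 631

Derivation:
vaddr = 423 = 0b0110100111
Split: l1_idx=3, l2_idx=2, offset=7
L1[3] = 0
L2[0][2] = 39
paddr = 39 * 16 + 7 = 631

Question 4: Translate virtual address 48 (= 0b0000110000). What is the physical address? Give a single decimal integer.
Answer: 1392

Derivation:
vaddr = 48 = 0b0000110000
Split: l1_idx=0, l2_idx=3, offset=0
L1[0] = 1
L2[1][3] = 87
paddr = 87 * 16 + 0 = 1392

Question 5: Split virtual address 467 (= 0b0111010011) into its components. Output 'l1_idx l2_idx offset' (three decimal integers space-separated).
Answer: 3 5 3

Derivation:
vaddr = 467 = 0b0111010011
  top 3 bits -> l1_idx = 3
  next 3 bits -> l2_idx = 5
  bottom 4 bits -> offset = 3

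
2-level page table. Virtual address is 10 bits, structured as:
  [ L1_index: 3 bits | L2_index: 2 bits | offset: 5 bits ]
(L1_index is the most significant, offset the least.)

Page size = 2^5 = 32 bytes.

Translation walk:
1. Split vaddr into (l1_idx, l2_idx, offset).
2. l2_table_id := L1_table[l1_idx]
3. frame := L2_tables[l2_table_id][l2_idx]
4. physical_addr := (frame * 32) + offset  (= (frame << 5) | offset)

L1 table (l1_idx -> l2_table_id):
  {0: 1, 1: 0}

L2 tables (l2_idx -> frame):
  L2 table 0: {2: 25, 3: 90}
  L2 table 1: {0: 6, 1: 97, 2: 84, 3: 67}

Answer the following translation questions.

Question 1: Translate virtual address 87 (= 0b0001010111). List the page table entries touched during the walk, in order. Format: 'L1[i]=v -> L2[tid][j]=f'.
vaddr = 87 = 0b0001010111
Split: l1_idx=0, l2_idx=2, offset=23

Answer: L1[0]=1 -> L2[1][2]=84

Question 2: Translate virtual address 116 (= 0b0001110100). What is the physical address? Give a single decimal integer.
vaddr = 116 = 0b0001110100
Split: l1_idx=0, l2_idx=3, offset=20
L1[0] = 1
L2[1][3] = 67
paddr = 67 * 32 + 20 = 2164

Answer: 2164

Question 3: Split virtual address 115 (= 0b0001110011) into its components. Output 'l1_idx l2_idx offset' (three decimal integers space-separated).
Answer: 0 3 19

Derivation:
vaddr = 115 = 0b0001110011
  top 3 bits -> l1_idx = 0
  next 2 bits -> l2_idx = 3
  bottom 5 bits -> offset = 19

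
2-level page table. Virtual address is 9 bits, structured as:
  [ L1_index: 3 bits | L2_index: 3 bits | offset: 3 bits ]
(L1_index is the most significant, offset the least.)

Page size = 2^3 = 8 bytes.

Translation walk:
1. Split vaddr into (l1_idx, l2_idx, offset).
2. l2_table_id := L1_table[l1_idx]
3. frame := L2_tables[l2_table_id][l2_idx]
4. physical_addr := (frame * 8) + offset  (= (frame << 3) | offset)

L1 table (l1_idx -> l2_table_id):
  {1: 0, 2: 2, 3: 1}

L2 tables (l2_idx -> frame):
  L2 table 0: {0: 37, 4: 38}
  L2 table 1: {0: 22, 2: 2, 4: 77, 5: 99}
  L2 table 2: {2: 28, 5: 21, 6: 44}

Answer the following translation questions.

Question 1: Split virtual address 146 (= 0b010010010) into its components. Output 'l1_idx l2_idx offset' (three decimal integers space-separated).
vaddr = 146 = 0b010010010
  top 3 bits -> l1_idx = 2
  next 3 bits -> l2_idx = 2
  bottom 3 bits -> offset = 2

Answer: 2 2 2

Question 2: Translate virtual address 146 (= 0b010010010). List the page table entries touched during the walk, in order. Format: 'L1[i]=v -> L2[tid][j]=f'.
Answer: L1[2]=2 -> L2[2][2]=28

Derivation:
vaddr = 146 = 0b010010010
Split: l1_idx=2, l2_idx=2, offset=2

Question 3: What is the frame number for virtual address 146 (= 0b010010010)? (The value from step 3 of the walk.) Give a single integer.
vaddr = 146: l1_idx=2, l2_idx=2
L1[2] = 2; L2[2][2] = 28

Answer: 28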